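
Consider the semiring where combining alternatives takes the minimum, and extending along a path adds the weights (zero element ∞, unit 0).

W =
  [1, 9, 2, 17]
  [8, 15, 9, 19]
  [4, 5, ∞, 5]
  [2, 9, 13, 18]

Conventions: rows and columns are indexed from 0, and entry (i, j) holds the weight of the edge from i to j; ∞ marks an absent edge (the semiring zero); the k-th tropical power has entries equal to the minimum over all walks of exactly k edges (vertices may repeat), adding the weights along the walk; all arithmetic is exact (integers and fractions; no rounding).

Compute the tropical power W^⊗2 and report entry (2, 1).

W^⊗2:
  [2, 7, 3, 7]
  [9, 14, 10, 14]
  [5, 13, 6, 21]
  [3, 11, 4, 18]
Key observation: the optimum is the walk 2->0->1, with weight 4 + 9 = 13.
Optimal value attained by: walk 2->0->1.
Answer: (W^⊗2)[2][1] = 13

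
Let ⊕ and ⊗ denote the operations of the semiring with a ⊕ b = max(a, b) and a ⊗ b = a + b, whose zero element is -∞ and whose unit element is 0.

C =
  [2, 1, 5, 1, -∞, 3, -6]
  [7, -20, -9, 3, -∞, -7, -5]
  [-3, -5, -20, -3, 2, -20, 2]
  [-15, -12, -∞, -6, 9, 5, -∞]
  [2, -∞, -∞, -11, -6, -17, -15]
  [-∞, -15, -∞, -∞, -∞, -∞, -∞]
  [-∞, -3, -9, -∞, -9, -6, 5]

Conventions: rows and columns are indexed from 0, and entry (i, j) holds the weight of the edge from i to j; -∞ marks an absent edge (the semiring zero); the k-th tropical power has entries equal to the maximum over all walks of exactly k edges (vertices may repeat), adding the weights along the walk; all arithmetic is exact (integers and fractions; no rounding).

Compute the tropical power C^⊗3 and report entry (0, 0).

C^⊗2:
  [8, 3, 7, 4, 10, 6, 7]
  [9, 8, 12, 8, 12, 10, 1]
  [4, -1, 2, -2, 6, 2, 7]
  [11, -10, -10, -2, 3, -1, -6]
  [4, 3, 7, 3, -2, 5, -4]
  [-8, -35, -24, -12, -∞, -22, -20]
  [4, 2, -4, 0, -4, -1, 10]
C^⊗3:
  [12, 9, 13, 9, 13, 11, 12]
  [15, 10, 14, 11, 17, 13, 14]
  [8, 5, 9, 5, 7, 7, 12]
  [13, 12, 16, 12, 7, 14, 5]
  [10, 5, 9, 6, 12, 8, 9]
  [-6, -7, -3, -7, -3, -5, -14]
  [9, 7, 9, 5, 9, 7, 15]
Key observation: the optimum is the walk 0->3->4->0, with weight 1 + 9 + 2 = 12.
Optimal value attained by: walk 0->3->4->0.
Answer: (C^⊗3)[0][0] = 12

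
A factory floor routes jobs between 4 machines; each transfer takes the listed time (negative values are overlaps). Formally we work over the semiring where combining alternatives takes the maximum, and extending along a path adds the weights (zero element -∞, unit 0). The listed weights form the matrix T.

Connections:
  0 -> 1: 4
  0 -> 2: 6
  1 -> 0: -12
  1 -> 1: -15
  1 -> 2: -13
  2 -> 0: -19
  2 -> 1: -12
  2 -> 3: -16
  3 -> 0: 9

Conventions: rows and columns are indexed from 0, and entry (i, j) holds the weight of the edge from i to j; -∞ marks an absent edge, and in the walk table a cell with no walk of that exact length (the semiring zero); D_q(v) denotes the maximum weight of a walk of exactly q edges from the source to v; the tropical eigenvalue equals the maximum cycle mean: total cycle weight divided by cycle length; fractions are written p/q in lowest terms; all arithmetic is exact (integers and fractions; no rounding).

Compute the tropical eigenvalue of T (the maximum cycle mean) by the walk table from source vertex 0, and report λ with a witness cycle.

q=0: [0, -∞, -∞, -∞]
q=1: [-∞, 4, 6, -∞]
q=2: [-8, -6, -9, -10]
q=3: [-1, -4, -2, -25]
q=4: [-16, 3, 5, -18]
Optimal cycle mean attained by: cycle 0->2->3->0, total 6 + (-16) + 9, length 3.
Answer: λ = -1/3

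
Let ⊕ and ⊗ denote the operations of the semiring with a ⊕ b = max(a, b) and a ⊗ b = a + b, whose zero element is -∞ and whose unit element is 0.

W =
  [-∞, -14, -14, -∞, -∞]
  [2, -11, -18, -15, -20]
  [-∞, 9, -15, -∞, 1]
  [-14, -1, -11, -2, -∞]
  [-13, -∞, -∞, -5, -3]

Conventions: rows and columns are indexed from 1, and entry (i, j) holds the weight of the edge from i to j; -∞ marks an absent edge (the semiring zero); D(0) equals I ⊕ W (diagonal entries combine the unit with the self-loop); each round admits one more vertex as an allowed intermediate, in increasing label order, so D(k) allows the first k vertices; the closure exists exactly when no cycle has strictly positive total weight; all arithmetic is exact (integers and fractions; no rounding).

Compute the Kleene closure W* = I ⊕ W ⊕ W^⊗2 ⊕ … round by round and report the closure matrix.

D(0):
  [0, -14, -14, -∞, -∞]
  [2, 0, -18, -15, -20]
  [-∞, 9, 0, -∞, 1]
  [-14, -1, -11, 0, -∞]
  [-13, -∞, -∞, -5, 0]
D(1):
  [0, -14, -14, -∞, -∞]
  [2, 0, -12, -15, -20]
  [-∞, 9, 0, -∞, 1]
  [-14, -1, -11, 0, -∞]
  [-13, -27, -27, -5, 0]
D(2):
  [0, -14, -14, -29, -34]
  [2, 0, -12, -15, -20]
  [11, 9, 0, -6, 1]
  [1, -1, -11, 0, -21]
  [-13, -27, -27, -5, 0]
D(3):
  [0, -5, -14, -20, -13]
  [2, 0, -12, -15, -11]
  [11, 9, 0, -6, 1]
  [1, -1, -11, 0, -10]
  [-13, -18, -27, -5, 0]
D(4):
  [0, -5, -14, -20, -13]
  [2, 0, -12, -15, -11]
  [11, 9, 0, -6, 1]
  [1, -1, -11, 0, -10]
  [-4, -6, -16, -5, 0]
D(5):
  [0, -5, -14, -18, -13]
  [2, 0, -12, -15, -11]
  [11, 9, 0, -4, 1]
  [1, -1, -11, 0, -10]
  [-4, -6, -16, -5, 0]
Answer: W* = [[0, -5, -14, -18, -13], [2, 0, -12, -15, -11], [11, 9, 0, -4, 1], [1, -1, -11, 0, -10], [-4, -6, -16, -5, 0]]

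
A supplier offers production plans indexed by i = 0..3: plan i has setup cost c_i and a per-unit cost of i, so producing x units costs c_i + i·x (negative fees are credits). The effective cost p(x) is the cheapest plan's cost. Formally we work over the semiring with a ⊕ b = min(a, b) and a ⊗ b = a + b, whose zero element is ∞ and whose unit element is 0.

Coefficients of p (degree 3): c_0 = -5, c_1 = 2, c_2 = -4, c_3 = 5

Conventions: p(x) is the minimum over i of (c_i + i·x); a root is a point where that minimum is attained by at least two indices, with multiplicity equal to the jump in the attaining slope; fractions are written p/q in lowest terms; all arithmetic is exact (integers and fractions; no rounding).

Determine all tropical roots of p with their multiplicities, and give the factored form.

hull edge (i=0, c=-5) to (i=2, c=-4): slope 1/2, span 2
hull edge (i=2, c=-4) to (i=3, c=5): slope 9, span 1
Factored form: p(x) = 5 ⊗ (x ⊕ (-9)) ⊗ (x ⊕ (-1/2)) ⊗ (x ⊕ (-1/2))
Answer: roots = -9 (mult 1), -1/2 (mult 2)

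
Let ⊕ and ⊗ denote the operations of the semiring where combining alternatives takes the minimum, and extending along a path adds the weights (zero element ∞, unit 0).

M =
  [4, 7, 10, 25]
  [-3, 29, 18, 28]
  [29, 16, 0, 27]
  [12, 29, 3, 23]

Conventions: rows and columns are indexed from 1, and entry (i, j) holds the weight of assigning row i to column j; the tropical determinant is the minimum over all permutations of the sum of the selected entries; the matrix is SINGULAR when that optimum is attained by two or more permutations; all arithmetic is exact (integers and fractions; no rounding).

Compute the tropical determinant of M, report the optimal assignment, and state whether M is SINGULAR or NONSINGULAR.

σ = (1, 2, 3, 4): 4 + 29 + 0 + 23 = 56
σ = (1, 2, 4, 3): 4 + 29 + 27 + 3 = 63
σ = (1, 3, 2, 4): 4 + 18 + 16 + 23 = 61
σ = (1, 3, 4, 2): 4 + 18 + 27 + 29 = 78
σ = (1, 4, 2, 3): 4 + 28 + 16 + 3 = 51
σ = (1, 4, 3, 2): 4 + 28 + 0 + 29 = 61
σ = (2, 1, 3, 4): 7 + (-3) + 0 + 23 = 27
σ = (2, 1, 4, 3): 7 + (-3) + 27 + 3 = 34
σ = (2, 3, 1, 4): 7 + 18 + 29 + 23 = 77
σ = (2, 3, 4, 1): 7 + 18 + 27 + 12 = 64
σ = (2, 4, 1, 3): 7 + 28 + 29 + 3 = 67
σ = (2, 4, 3, 1): 7 + 28 + 0 + 12 = 47
σ = (3, 1, 2, 4): 10 + (-3) + 16 + 23 = 46
σ = (3, 1, 4, 2): 10 + (-3) + 27 + 29 = 63
σ = (3, 2, 1, 4): 10 + 29 + 29 + 23 = 91
σ = (3, 2, 4, 1): 10 + 29 + 27 + 12 = 78
σ = (3, 4, 1, 2): 10 + 28 + 29 + 29 = 96
σ = (3, 4, 2, 1): 10 + 28 + 16 + 12 = 66
σ = (4, 1, 2, 3): 25 + (-3) + 16 + 3 = 41
σ = (4, 1, 3, 2): 25 + (-3) + 0 + 29 = 51
σ = (4, 2, 1, 3): 25 + 29 + 29 + 3 = 86
σ = (4, 2, 3, 1): 25 + 29 + 0 + 12 = 66
σ = (4, 3, 1, 2): 25 + 18 + 29 + 29 = 101
σ = (4, 3, 2, 1): 25 + 18 + 16 + 12 = 71
Optimal value attained by: σ = (2, 1, 3, 4).
Answer: det⊕(M) = 27; verdict: NONSINGULAR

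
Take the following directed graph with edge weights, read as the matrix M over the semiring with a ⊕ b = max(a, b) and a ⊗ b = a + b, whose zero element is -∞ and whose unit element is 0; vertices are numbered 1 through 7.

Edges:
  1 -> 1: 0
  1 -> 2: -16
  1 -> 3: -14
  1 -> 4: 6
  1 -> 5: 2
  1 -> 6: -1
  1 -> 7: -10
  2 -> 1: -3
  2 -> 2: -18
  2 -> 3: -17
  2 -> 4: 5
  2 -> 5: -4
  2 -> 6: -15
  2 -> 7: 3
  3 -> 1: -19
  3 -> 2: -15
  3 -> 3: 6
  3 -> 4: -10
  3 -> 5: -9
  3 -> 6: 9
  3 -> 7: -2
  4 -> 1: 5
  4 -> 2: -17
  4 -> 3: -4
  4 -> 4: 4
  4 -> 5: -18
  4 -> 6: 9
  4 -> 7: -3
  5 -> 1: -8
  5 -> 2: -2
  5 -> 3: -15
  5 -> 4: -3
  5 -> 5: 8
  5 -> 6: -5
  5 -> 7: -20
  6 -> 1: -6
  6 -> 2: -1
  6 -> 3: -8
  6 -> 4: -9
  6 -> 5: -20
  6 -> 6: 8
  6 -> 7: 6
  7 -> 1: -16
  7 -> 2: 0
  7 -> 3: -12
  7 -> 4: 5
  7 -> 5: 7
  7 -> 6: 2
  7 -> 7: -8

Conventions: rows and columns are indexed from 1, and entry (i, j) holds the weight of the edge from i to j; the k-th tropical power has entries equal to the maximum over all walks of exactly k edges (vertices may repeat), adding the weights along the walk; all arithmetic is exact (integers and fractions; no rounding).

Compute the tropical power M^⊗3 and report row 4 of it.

M^⊗2:
  [11, 0, 2, 10, 10, 15, 5]
  [10, 3, 1, 9, 10, 14, 2]
  [3, 8, 12, 3, 5, 17, 15]
  [9, 8, 2, 11, 7, 17, 15]
  [2, 6, -7, 5, 16, 6, 1]
  [2, 7, 0, 11, 13, 16, 14]
  [10, 5, 1, 9, 15, 14, 8]
M^⊗3:
  [15, 14, 8, 17, 18, 23, 21]
  [14, 13, 7, 16, 18, 22, 20]
  [11, 16, 18, 20, 22, 25, 23]
  [16, 16, 9, 20, 22, 25, 23]
  [10, 14, 1, 13, 24, 14, 12]
  [16, 15, 8, 19, 21, 24, 22]
  [14, 13, 7, 16, 23, 22, 20]
Answer: row 4 of M^⊗3 = [16, 16, 9, 20, 22, 25, 23]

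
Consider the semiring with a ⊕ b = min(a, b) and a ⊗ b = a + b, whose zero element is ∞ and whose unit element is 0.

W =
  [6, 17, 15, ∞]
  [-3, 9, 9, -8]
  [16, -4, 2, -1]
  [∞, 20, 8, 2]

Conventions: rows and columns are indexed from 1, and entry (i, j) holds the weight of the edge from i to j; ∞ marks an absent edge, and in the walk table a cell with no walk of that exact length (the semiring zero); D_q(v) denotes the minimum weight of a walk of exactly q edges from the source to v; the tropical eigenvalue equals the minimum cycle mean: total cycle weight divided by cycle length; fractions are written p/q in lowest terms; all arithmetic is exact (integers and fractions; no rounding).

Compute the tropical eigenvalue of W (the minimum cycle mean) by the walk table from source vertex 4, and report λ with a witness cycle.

q=0: [∞, ∞, ∞, 0]
q=1: [∞, 20, 8, 2]
q=2: [17, 4, 10, 4]
q=3: [1, 6, 12, -4]
q=4: [3, 8, 4, -2]
Optimal cycle mean attained by: cycle 2->4->3->2, total (-8) + 8 + (-4), length 3.
Answer: λ = -4/3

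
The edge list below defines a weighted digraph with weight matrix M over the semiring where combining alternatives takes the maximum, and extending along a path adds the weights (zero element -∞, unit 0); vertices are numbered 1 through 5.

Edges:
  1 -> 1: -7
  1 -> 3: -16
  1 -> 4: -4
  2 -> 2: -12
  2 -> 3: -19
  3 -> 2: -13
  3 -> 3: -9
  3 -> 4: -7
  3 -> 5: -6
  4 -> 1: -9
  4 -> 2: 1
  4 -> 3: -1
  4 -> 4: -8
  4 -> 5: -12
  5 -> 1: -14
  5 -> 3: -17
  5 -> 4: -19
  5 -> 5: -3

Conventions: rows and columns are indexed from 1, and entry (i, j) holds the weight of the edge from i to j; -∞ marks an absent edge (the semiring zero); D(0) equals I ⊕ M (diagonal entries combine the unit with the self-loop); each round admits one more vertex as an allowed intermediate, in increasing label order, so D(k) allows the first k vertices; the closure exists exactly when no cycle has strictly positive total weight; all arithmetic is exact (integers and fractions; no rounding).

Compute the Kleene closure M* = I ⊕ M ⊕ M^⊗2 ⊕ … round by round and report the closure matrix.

D(0):
  [0, -∞, -16, -4, -∞]
  [-∞, 0, -19, -∞, -∞]
  [-∞, -13, 0, -7, -6]
  [-9, 1, -1, 0, -12]
  [-14, -∞, -17, -19, 0]
D(1):
  [0, -∞, -16, -4, -∞]
  [-∞, 0, -19, -∞, -∞]
  [-∞, -13, 0, -7, -6]
  [-9, 1, -1, 0, -12]
  [-14, -∞, -17, -18, 0]
D(2):
  [0, -∞, -16, -4, -∞]
  [-∞, 0, -19, -∞, -∞]
  [-∞, -13, 0, -7, -6]
  [-9, 1, -1, 0, -12]
  [-14, -∞, -17, -18, 0]
D(3):
  [0, -29, -16, -4, -22]
  [-∞, 0, -19, -26, -25]
  [-∞, -13, 0, -7, -6]
  [-9, 1, -1, 0, -7]
  [-14, -30, -17, -18, 0]
D(4):
  [0, -3, -5, -4, -11]
  [-35, 0, -19, -26, -25]
  [-16, -6, 0, -7, -6]
  [-9, 1, -1, 0, -7]
  [-14, -17, -17, -18, 0]
D(5):
  [0, -3, -5, -4, -11]
  [-35, 0, -19, -26, -25]
  [-16, -6, 0, -7, -6]
  [-9, 1, -1, 0, -7]
  [-14, -17, -17, -18, 0]
Answer: M* = [[0, -3, -5, -4, -11], [-35, 0, -19, -26, -25], [-16, -6, 0, -7, -6], [-9, 1, -1, 0, -7], [-14, -17, -17, -18, 0]]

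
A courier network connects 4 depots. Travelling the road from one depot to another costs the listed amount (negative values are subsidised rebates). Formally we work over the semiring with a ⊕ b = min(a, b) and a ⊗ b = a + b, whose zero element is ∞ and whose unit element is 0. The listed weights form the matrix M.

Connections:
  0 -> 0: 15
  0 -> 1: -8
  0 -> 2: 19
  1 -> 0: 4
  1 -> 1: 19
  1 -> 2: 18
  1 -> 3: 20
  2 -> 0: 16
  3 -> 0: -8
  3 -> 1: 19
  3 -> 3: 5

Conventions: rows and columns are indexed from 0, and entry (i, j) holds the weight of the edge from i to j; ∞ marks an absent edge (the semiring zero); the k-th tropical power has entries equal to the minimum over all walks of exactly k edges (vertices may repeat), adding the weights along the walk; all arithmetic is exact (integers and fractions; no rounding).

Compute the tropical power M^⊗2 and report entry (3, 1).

M^⊗2:
  [-4, 7, 10, 12]
  [12, -4, 23, 25]
  [31, 8, 35, ∞]
  [-3, -16, 11, 10]
Key observation: the optimum is the walk 3->0->1, with weight (-8) + (-8) = -16.
Optimal value attained by: walk 3->0->1.
Answer: (M^⊗2)[3][1] = -16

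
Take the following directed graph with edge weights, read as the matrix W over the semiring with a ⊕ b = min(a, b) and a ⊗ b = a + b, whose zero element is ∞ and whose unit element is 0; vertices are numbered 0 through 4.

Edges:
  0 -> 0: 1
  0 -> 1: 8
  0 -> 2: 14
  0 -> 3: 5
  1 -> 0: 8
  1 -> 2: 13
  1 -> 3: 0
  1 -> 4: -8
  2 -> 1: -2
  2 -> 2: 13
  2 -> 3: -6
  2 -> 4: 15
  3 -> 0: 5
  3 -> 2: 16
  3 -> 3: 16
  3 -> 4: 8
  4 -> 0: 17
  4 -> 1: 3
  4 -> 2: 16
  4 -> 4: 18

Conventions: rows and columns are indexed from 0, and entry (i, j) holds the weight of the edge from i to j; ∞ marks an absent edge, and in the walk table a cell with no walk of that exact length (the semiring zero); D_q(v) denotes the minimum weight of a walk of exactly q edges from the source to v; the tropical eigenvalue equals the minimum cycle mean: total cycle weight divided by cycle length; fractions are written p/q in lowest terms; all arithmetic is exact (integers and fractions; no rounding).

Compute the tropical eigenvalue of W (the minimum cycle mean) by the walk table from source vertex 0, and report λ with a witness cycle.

q=0: [0, ∞, ∞, ∞, ∞]
q=1: [1, 8, 14, 5, ∞]
q=2: [2, 9, 15, 6, 0]
q=3: [3, 3, 16, 7, 1]
q=4: [4, 4, 16, 3, -5]
q=5: [5, -2, 11, 4, -4]
Optimal cycle mean attained by: cycle 1->4->1, total (-8) + 3, length 2.
Answer: λ = -5/2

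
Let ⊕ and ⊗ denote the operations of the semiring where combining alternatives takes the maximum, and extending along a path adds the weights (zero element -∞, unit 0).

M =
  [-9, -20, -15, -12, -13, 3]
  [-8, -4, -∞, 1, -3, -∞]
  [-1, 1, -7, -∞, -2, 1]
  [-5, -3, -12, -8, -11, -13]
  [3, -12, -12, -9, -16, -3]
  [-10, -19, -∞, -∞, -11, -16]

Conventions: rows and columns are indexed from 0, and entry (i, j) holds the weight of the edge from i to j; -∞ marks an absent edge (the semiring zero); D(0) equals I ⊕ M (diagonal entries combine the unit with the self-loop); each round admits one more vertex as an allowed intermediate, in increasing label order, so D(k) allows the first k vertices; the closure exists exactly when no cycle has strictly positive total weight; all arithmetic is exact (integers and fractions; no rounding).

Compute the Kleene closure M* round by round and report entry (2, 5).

D(0):
  [0, -20, -15, -12, -13, 3]
  [-8, 0, -∞, 1, -3, -∞]
  [-1, 1, 0, -∞, -2, 1]
  [-5, -3, -12, 0, -11, -13]
  [3, -12, -12, -9, 0, -3]
  [-10, -19, -∞, -∞, -11, 0]
D(1):
  [0, -20, -15, -12, -13, 3]
  [-8, 0, -23, 1, -3, -5]
  [-1, 1, 0, -13, -2, 2]
  [-5, -3, -12, 0, -11, -2]
  [3, -12, -12, -9, 0, 6]
  [-10, -19, -25, -22, -11, 0]
D(2):
  [0, -20, -15, -12, -13, 3]
  [-8, 0, -23, 1, -3, -5]
  [-1, 1, 0, 2, -2, 2]
  [-5, -3, -12, 0, -6, -2]
  [3, -12, -12, -9, 0, 6]
  [-10, -19, -25, -18, -11, 0]
D(3):
  [0, -14, -15, -12, -13, 3]
  [-8, 0, -23, 1, -3, -5]
  [-1, 1, 0, 2, -2, 2]
  [-5, -3, -12, 0, -6, -2]
  [3, -11, -12, -9, 0, 6]
  [-10, -19, -25, -18, -11, 0]
D(4):
  [0, -14, -15, -12, -13, 3]
  [-4, 0, -11, 1, -3, -1]
  [-1, 1, 0, 2, -2, 2]
  [-5, -3, -12, 0, -6, -2]
  [3, -11, -12, -9, 0, 6]
  [-10, -19, -25, -18, -11, 0]
D(5):
  [0, -14, -15, -12, -13, 3]
  [0, 0, -11, 1, -3, 3]
  [1, 1, 0, 2, -2, 4]
  [-3, -3, -12, 0, -6, 0]
  [3, -11, -12, -9, 0, 6]
  [-8, -19, -23, -18, -11, 0]
D(6):
  [0, -14, -15, -12, -8, 3]
  [0, 0, -11, 1, -3, 3]
  [1, 1, 0, 2, -2, 4]
  [-3, -3, -12, 0, -6, 0]
  [3, -11, -12, -9, 0, 6]
  [-8, -19, -23, -18, -11, 0]
Answer: M*[2][5] = 4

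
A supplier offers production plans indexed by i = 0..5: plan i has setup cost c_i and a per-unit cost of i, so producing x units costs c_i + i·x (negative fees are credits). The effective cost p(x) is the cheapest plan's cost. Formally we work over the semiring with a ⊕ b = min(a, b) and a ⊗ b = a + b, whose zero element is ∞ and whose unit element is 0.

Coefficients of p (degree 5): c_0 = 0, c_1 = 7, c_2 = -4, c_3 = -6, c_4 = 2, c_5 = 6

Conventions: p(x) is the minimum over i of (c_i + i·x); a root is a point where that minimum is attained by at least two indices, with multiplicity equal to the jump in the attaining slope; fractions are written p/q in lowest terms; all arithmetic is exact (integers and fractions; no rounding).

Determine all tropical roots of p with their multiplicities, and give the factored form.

hull edge (i=0, c=0) to (i=3, c=-6): slope -2, span 3
hull edge (i=3, c=-6) to (i=5, c=6): slope 6, span 2
Factored form: p(x) = 6 ⊗ (x ⊕ (-6)) ⊗ (x ⊕ (-6)) ⊗ (x ⊕ 2) ⊗ (x ⊕ 2) ⊗ (x ⊕ 2)
Answer: roots = -6 (mult 2), 2 (mult 3)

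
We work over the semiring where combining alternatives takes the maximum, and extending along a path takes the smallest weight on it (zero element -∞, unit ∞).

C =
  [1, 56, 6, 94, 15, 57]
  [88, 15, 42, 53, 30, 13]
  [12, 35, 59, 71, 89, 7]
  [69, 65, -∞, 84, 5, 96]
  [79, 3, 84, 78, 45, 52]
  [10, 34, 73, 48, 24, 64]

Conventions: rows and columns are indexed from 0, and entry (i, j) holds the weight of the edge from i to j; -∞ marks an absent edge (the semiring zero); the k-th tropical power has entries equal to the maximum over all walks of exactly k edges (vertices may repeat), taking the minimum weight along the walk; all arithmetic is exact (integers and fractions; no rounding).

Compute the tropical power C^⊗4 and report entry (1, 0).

C^⊗2:
  [69, 65, 57, 84, 30, 94]
  [53, 56, 42, 88, 42, 57]
  [79, 65, 84, 78, 59, 71]
  [69, 65, 73, 84, 30, 84]
  [69, 65, 59, 79, 84, 78]
  [48, 48, 64, 71, 73, 64]
C^⊗3:
  [69, 65, 73, 84, 57, 84]
  [69, 65, 57, 84, 42, 88]
  [69, 65, 71, 79, 84, 78]
  [69, 65, 73, 84, 73, 84]
  [79, 65, 84, 79, 59, 79]
  [73, 65, 73, 73, 64, 71]
C^⊗4:
  [69, 65, 73, 84, 73, 84]
  [69, 65, 73, 84, 57, 84]
  [79, 65, 84, 79, 71, 79]
  [73, 65, 73, 84, 73, 84]
  [69, 65, 73, 79, 84, 79]
  [69, 65, 71, 73, 73, 73]
Key observation: the optimum is the walk 1->0->3->3->0, with weight 88 min 94 min 84 min 69 = 69.
Optimal value attained by: walk 1->0->3->3->0.
Answer: (C^⊗4)[1][0] = 69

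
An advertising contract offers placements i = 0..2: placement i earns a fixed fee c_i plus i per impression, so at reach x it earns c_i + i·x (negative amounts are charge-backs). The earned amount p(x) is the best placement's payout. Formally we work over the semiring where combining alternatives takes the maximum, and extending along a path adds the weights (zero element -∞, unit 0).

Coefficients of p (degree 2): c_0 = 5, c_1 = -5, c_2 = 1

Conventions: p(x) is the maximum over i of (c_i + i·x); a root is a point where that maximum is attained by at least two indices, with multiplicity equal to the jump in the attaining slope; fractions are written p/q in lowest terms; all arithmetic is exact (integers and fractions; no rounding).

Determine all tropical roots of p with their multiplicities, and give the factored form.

hull edge (i=0, c=5) to (i=2, c=1): slope -2, span 2
Factored form: p(x) = 1 ⊗ (x ⊕ 2) ⊗ (x ⊕ 2)
Answer: roots = 2 (mult 2)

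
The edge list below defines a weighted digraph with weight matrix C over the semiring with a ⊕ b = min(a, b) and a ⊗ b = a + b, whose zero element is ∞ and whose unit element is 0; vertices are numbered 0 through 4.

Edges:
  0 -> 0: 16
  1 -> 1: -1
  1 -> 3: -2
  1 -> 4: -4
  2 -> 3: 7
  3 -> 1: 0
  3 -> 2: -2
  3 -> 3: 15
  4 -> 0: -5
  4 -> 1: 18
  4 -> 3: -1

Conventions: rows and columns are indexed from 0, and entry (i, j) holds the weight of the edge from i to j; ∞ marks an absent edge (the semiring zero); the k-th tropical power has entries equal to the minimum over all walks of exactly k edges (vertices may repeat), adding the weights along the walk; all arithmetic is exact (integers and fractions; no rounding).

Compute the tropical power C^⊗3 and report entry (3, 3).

C^⊗2:
  [32, ∞, ∞, ∞, ∞]
  [-9, -2, -4, -5, -5]
  [∞, 7, 5, 22, ∞]
  [∞, -1, 13, -2, -4]
  [11, -1, -3, 14, 14]
C^⊗3:
  [48, ∞, ∞, ∞, ∞]
  [-10, -5, -7, -6, -6]
  [∞, 6, 20, 5, 3]
  [-9, -2, -4, -5, -5]
  [9, -2, 12, -3, -5]
Key observation: the optimum is the walk 3->1->4->3, with weight 0 + (-4) + (-1) = -5.
Optimal value attained by: walk 3->1->4->3.
Answer: (C^⊗3)[3][3] = -5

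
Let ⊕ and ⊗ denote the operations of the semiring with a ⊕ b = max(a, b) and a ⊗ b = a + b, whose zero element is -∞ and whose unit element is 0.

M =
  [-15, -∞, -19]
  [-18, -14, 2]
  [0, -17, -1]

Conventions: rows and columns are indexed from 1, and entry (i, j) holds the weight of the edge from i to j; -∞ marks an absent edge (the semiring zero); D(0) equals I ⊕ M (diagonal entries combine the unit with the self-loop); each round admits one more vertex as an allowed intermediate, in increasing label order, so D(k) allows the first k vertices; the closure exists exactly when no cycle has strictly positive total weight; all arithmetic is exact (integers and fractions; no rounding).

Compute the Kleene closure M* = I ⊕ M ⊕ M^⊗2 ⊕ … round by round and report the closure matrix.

D(0):
  [0, -∞, -19]
  [-18, 0, 2]
  [0, -17, 0]
D(1):
  [0, -∞, -19]
  [-18, 0, 2]
  [0, -17, 0]
D(2):
  [0, -∞, -19]
  [-18, 0, 2]
  [0, -17, 0]
D(3):
  [0, -36, -19]
  [2, 0, 2]
  [0, -17, 0]
Answer: M* = [[0, -36, -19], [2, 0, 2], [0, -17, 0]]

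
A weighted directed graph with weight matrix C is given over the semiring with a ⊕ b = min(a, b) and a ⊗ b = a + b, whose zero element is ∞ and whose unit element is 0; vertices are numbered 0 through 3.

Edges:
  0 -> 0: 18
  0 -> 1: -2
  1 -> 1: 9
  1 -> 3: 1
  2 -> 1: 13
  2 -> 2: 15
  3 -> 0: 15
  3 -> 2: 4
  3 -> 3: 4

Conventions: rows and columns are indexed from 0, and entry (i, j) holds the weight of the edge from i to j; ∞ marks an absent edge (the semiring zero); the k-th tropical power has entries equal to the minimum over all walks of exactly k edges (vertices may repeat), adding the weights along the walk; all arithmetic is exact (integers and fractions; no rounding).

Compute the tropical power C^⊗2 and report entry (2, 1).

C^⊗2:
  [36, 7, ∞, -1]
  [16, 18, 5, 5]
  [∞, 22, 30, 14]
  [19, 13, 8, 8]
Key observation: the optimum is the walk 2->1->1, with weight 13 + 9 = 22.
Optimal value attained by: walk 2->1->1.
Answer: (C^⊗2)[2][1] = 22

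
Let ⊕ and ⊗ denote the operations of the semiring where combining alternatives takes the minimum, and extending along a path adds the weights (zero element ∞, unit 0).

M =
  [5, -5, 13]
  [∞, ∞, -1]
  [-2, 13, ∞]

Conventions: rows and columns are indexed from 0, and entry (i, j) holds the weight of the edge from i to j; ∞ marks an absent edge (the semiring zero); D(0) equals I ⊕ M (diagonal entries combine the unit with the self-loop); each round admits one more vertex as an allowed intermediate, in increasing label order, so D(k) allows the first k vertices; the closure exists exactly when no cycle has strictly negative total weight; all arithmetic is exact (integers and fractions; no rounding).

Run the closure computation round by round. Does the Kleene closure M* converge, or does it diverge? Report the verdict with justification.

D(0):
  [0, -5, 13]
  [∞, 0, -1]
  [-2, 13, 0]
D(1):
  [0, -5, 13]
  [∞, 0, -1]
  [-2, -7, 0]
Detection: at round 2, diagonal entry (2, 2) turns strictly negative.
Key observation: the cycle 2->0->1->2 has total weight (-2) + (-5) + (-1), which is strictly negative.
Answer: DIVERGES — negative cycle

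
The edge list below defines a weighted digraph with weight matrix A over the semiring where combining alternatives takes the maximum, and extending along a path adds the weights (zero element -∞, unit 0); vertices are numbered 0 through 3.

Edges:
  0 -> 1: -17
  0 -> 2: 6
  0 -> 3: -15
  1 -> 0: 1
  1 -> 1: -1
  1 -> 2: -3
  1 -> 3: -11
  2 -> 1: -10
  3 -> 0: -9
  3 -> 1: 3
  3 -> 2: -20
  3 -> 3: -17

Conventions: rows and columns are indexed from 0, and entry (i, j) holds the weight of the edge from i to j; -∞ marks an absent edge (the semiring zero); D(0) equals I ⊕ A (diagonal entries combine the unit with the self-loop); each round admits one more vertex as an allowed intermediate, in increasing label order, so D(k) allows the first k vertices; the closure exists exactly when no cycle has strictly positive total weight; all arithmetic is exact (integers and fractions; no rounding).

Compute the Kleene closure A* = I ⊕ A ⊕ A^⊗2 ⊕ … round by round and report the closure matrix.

D(0):
  [0, -17, 6, -15]
  [1, 0, -3, -11]
  [-∞, -10, 0, -∞]
  [-9, 3, -20, 0]
D(1):
  [0, -17, 6, -15]
  [1, 0, 7, -11]
  [-∞, -10, 0, -∞]
  [-9, 3, -3, 0]
D(2):
  [0, -17, 6, -15]
  [1, 0, 7, -11]
  [-9, -10, 0, -21]
  [4, 3, 10, 0]
D(3):
  [0, -4, 6, -15]
  [1, 0, 7, -11]
  [-9, -10, 0, -21]
  [4, 3, 10, 0]
D(4):
  [0, -4, 6, -15]
  [1, 0, 7, -11]
  [-9, -10, 0, -21]
  [4, 3, 10, 0]
Answer: A* = [[0, -4, 6, -15], [1, 0, 7, -11], [-9, -10, 0, -21], [4, 3, 10, 0]]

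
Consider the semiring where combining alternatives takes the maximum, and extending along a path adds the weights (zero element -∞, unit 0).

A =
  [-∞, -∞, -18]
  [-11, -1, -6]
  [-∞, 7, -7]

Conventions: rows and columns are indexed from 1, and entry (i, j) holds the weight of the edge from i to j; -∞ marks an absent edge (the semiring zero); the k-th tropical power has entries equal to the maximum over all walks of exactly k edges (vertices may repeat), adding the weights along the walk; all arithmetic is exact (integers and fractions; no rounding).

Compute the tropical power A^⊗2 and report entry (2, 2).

A^⊗2:
  [-∞, -11, -25]
  [-12, 1, -7]
  [-4, 6, 1]
Key observation: the optimum is the walk 2->3->2, with weight (-6) + 7 = 1.
Optimal value attained by: walk 2->3->2.
Answer: (A^⊗2)[2][2] = 1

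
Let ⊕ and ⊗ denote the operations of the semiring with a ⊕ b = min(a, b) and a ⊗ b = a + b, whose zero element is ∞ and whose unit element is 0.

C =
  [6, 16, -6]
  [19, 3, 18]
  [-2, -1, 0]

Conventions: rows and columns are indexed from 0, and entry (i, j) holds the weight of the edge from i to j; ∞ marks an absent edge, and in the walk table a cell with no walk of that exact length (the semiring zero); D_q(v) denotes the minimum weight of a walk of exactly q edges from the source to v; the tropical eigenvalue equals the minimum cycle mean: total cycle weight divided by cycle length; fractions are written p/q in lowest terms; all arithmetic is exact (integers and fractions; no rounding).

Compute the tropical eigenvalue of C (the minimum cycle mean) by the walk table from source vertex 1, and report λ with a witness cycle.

q=0: [∞, 0, ∞]
q=1: [19, 3, 18]
q=2: [16, 6, 13]
q=3: [11, 9, 10]
Optimal cycle mean attained by: cycle 0->2->0, total (-6) + (-2), length 2.
Answer: λ = -4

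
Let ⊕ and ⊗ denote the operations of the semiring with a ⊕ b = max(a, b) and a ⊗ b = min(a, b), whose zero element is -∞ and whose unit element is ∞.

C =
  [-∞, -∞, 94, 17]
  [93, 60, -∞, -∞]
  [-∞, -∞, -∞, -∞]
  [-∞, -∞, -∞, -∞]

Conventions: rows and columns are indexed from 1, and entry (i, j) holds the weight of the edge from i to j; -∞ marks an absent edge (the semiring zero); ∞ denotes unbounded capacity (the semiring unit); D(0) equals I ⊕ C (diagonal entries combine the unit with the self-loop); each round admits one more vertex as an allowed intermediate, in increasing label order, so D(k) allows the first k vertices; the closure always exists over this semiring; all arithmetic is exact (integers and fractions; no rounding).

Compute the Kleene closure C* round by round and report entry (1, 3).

D(0):
  [∞, -∞, 94, 17]
  [93, ∞, -∞, -∞]
  [-∞, -∞, ∞, -∞]
  [-∞, -∞, -∞, ∞]
D(1):
  [∞, -∞, 94, 17]
  [93, ∞, 93, 17]
  [-∞, -∞, ∞, -∞]
  [-∞, -∞, -∞, ∞]
D(2):
  [∞, -∞, 94, 17]
  [93, ∞, 93, 17]
  [-∞, -∞, ∞, -∞]
  [-∞, -∞, -∞, ∞]
D(3):
  [∞, -∞, 94, 17]
  [93, ∞, 93, 17]
  [-∞, -∞, ∞, -∞]
  [-∞, -∞, -∞, ∞]
D(4):
  [∞, -∞, 94, 17]
  [93, ∞, 93, 17]
  [-∞, -∞, ∞, -∞]
  [-∞, -∞, -∞, ∞]
Answer: C*[1][3] = 94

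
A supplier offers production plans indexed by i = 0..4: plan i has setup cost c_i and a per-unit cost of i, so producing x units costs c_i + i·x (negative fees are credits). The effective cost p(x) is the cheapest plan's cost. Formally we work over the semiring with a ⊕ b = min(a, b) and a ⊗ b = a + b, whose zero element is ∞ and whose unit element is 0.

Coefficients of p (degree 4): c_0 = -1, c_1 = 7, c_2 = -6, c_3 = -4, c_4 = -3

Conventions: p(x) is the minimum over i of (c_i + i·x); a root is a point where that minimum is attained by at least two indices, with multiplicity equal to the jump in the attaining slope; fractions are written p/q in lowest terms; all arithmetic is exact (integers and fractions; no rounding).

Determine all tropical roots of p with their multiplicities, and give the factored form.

hull edge (i=0, c=-1) to (i=2, c=-6): slope -5/2, span 2
hull edge (i=2, c=-6) to (i=4, c=-3): slope 3/2, span 2
Factored form: p(x) = -3 ⊗ (x ⊕ (-3/2)) ⊗ (x ⊕ (-3/2)) ⊗ (x ⊕ 5/2) ⊗ (x ⊕ 5/2)
Answer: roots = -3/2 (mult 2), 5/2 (mult 2)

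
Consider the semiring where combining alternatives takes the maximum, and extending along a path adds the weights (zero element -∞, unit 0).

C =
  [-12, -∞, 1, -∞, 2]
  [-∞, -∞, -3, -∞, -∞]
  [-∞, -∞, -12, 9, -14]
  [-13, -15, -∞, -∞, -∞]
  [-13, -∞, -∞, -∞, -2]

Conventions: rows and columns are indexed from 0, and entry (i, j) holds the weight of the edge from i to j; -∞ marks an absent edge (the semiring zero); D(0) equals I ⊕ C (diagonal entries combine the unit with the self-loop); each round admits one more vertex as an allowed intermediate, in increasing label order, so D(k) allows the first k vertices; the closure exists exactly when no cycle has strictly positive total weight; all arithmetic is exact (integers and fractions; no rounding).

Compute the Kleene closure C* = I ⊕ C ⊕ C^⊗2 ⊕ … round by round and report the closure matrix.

D(0):
  [0, -∞, 1, -∞, 2]
  [-∞, 0, -3, -∞, -∞]
  [-∞, -∞, 0, 9, -14]
  [-13, -15, -∞, 0, -∞]
  [-13, -∞, -∞, -∞, 0]
D(1):
  [0, -∞, 1, -∞, 2]
  [-∞, 0, -3, -∞, -∞]
  [-∞, -∞, 0, 9, -14]
  [-13, -15, -12, 0, -11]
  [-13, -∞, -12, -∞, 0]
D(2):
  [0, -∞, 1, -∞, 2]
  [-∞, 0, -3, -∞, -∞]
  [-∞, -∞, 0, 9, -14]
  [-13, -15, -12, 0, -11]
  [-13, -∞, -12, -∞, 0]
D(3):
  [0, -∞, 1, 10, 2]
  [-∞, 0, -3, 6, -17]
  [-∞, -∞, 0, 9, -14]
  [-13, -15, -12, 0, -11]
  [-13, -∞, -12, -3, 0]
D(4):
  [0, -5, 1, 10, 2]
  [-7, 0, -3, 6, -5]
  [-4, -6, 0, 9, -2]
  [-13, -15, -12, 0, -11]
  [-13, -18, -12, -3, 0]
D(5):
  [0, -5, 1, 10, 2]
  [-7, 0, -3, 6, -5]
  [-4, -6, 0, 9, -2]
  [-13, -15, -12, 0, -11]
  [-13, -18, -12, -3, 0]
Answer: C* = [[0, -5, 1, 10, 2], [-7, 0, -3, 6, -5], [-4, -6, 0, 9, -2], [-13, -15, -12, 0, -11], [-13, -18, -12, -3, 0]]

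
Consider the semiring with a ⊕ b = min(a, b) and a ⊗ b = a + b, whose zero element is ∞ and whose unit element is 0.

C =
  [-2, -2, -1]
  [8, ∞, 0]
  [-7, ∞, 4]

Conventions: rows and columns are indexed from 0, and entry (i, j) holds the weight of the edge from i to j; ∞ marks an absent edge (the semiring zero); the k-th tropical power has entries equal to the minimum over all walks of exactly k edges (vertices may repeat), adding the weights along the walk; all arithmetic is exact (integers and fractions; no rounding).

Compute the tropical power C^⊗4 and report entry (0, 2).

C^⊗2:
  [-8, -4, -3]
  [-7, 6, 4]
  [-9, -9, -8]
C^⊗3:
  [-10, -10, -9]
  [-9, -9, -8]
  [-15, -11, -10]
C^⊗4:
  [-16, -12, -11]
  [-15, -11, -10]
  [-17, -17, -16]
Key observation: the optimum is the walk 0->0->2->0->2, with weight (-2) + (-1) + (-7) + (-1) = -11.
Optimal value attained by: walk 0->0->2->0->2.
Answer: (C^⊗4)[0][2] = -11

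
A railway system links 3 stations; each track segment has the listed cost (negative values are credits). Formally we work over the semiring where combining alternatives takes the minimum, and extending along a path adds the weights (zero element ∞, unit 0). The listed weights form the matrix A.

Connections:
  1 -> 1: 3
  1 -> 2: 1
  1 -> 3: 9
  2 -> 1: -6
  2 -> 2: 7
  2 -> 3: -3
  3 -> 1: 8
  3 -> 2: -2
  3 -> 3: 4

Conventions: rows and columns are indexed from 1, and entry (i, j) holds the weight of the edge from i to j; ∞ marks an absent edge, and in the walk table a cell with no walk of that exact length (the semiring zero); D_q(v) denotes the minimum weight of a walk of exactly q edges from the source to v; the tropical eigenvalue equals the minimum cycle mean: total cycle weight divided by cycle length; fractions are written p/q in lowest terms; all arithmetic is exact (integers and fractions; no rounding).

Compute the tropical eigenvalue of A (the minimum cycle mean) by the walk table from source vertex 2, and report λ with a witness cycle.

q=0: [∞, 0, ∞]
q=1: [-6, 7, -3]
q=2: [-3, -5, 1]
q=3: [-11, -2, -8]
Optimal cycle mean attained by: cycle 1->2->1, total 1 + (-6), length 2.
Answer: λ = -5/2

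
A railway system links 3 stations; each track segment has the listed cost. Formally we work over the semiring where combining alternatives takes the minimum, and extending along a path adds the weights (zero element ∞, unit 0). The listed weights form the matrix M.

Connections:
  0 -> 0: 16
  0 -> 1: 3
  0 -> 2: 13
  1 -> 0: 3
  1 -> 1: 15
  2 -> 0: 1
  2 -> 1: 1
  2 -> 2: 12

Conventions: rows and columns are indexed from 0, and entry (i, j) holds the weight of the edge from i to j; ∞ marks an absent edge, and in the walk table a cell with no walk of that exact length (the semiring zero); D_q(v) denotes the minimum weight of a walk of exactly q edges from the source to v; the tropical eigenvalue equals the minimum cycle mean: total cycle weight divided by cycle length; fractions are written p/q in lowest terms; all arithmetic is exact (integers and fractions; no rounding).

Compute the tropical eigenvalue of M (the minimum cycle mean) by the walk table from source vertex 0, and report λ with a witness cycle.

q=0: [0, ∞, ∞]
q=1: [16, 3, 13]
q=2: [6, 14, 25]
q=3: [17, 9, 19]
Optimal cycle mean attained by: cycle 0->1->0, total 3 + 3, length 2.
Answer: λ = 3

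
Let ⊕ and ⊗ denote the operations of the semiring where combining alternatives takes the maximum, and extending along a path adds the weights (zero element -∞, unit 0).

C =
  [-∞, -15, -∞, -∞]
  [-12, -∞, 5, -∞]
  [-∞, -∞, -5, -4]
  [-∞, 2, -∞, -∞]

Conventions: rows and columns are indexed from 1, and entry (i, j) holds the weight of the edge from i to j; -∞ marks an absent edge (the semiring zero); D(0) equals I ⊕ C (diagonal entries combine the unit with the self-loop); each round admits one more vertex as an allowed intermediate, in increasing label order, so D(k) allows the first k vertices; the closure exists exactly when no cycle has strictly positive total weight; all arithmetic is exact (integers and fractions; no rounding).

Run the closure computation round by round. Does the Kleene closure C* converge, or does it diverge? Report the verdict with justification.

D(0):
  [0, -15, -∞, -∞]
  [-12, 0, 5, -∞]
  [-∞, -∞, 0, -4]
  [-∞, 2, -∞, 0]
D(1):
  [0, -15, -∞, -∞]
  [-12, 0, 5, -∞]
  [-∞, -∞, 0, -4]
  [-∞, 2, -∞, 0]
D(2):
  [0, -15, -10, -∞]
  [-12, 0, 5, -∞]
  [-∞, -∞, 0, -4]
  [-10, 2, 7, 0]
Detection: at round 3, diagonal entry (4, 4) turns strictly positive.
Key observation: the cycle 4->2->3->4 has total weight 2 + 5 + (-4), which is strictly positive.
Answer: DIVERGES — positive cycle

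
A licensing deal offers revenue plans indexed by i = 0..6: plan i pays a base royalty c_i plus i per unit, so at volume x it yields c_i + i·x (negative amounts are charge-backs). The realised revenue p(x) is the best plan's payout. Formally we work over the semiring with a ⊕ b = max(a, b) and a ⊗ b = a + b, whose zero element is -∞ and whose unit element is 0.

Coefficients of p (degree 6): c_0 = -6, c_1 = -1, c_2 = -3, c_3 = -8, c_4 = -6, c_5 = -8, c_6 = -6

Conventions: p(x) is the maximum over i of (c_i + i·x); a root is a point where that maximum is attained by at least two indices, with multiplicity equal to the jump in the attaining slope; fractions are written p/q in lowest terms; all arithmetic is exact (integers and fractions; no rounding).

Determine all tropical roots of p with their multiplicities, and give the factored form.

hull edge (i=0, c=-6) to (i=1, c=-1): slope 5, span 1
hull edge (i=1, c=-1) to (i=6, c=-6): slope -1, span 5
Factored form: p(x) = -6 ⊗ (x ⊕ (-5)) ⊗ (x ⊕ 1) ⊗ (x ⊕ 1) ⊗ (x ⊕ 1) ⊗ (x ⊕ 1) ⊗ (x ⊕ 1)
Answer: roots = -5 (mult 1), 1 (mult 5)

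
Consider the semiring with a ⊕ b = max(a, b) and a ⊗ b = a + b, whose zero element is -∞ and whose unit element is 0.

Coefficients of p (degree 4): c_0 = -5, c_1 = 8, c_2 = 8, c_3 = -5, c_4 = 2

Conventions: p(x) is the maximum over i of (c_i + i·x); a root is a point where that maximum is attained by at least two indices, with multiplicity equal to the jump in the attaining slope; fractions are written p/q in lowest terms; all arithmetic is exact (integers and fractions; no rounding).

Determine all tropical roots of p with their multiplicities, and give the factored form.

hull edge (i=0, c=-5) to (i=1, c=8): slope 13, span 1
hull edge (i=1, c=8) to (i=2, c=8): slope 0, span 1
hull edge (i=2, c=8) to (i=4, c=2): slope -3, span 2
Factored form: p(x) = 2 ⊗ (x ⊕ (-13)) ⊗ (x ⊕ 0) ⊗ (x ⊕ 3) ⊗ (x ⊕ 3)
Answer: roots = -13 (mult 1), 0 (mult 1), 3 (mult 2)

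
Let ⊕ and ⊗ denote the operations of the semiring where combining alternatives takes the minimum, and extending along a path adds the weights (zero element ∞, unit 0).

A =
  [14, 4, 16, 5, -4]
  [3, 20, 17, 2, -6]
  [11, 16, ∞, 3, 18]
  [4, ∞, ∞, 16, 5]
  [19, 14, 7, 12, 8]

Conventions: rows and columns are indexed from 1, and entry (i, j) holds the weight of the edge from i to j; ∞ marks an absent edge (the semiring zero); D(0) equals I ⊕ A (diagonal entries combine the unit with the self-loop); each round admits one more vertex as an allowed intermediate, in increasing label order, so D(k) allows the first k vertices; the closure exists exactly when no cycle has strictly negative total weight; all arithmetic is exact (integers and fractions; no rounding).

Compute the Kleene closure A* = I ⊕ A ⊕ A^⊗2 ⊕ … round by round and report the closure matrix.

D(0):
  [0, 4, 16, 5, -4]
  [3, 0, 17, 2, -6]
  [11, 16, 0, 3, 18]
  [4, ∞, ∞, 0, 5]
  [19, 14, 7, 12, 0]
D(1):
  [0, 4, 16, 5, -4]
  [3, 0, 17, 2, -6]
  [11, 15, 0, 3, 7]
  [4, 8, 20, 0, 0]
  [19, 14, 7, 12, 0]
D(2):
  [0, 4, 16, 5, -4]
  [3, 0, 17, 2, -6]
  [11, 15, 0, 3, 7]
  [4, 8, 20, 0, 0]
  [17, 14, 7, 12, 0]
D(3):
  [0, 4, 16, 5, -4]
  [3, 0, 17, 2, -6]
  [11, 15, 0, 3, 7]
  [4, 8, 20, 0, 0]
  [17, 14, 7, 10, 0]
D(4):
  [0, 4, 16, 5, -4]
  [3, 0, 17, 2, -6]
  [7, 11, 0, 3, 3]
  [4, 8, 20, 0, 0]
  [14, 14, 7, 10, 0]
D(5):
  [0, 4, 3, 5, -4]
  [3, 0, 1, 2, -6]
  [7, 11, 0, 3, 3]
  [4, 8, 7, 0, 0]
  [14, 14, 7, 10, 0]
Answer: A* = [[0, 4, 3, 5, -4], [3, 0, 1, 2, -6], [7, 11, 0, 3, 3], [4, 8, 7, 0, 0], [14, 14, 7, 10, 0]]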